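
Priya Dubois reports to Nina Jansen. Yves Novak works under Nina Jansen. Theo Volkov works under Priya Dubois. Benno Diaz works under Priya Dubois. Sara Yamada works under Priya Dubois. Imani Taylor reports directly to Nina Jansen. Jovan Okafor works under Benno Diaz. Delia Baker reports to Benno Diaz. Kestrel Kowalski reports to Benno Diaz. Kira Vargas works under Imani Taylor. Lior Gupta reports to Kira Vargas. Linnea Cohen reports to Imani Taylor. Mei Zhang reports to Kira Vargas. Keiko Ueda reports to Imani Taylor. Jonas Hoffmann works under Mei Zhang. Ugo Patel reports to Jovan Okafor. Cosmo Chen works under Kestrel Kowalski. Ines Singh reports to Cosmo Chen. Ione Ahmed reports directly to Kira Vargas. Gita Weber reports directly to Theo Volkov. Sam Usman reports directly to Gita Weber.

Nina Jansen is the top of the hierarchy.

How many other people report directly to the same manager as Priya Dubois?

2

Priya Dubois reports to Nina Jansen. Nina Jansen's other direct reports are Yves Novak, Imani Taylor — 2 peers.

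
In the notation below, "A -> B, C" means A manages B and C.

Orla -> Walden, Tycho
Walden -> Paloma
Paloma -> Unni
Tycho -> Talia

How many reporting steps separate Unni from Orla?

3

Chain from Unni up to Orla: Unni → Paloma → Walden → Orla. That is 3 steps up, so Unni is 3 levels below Orla.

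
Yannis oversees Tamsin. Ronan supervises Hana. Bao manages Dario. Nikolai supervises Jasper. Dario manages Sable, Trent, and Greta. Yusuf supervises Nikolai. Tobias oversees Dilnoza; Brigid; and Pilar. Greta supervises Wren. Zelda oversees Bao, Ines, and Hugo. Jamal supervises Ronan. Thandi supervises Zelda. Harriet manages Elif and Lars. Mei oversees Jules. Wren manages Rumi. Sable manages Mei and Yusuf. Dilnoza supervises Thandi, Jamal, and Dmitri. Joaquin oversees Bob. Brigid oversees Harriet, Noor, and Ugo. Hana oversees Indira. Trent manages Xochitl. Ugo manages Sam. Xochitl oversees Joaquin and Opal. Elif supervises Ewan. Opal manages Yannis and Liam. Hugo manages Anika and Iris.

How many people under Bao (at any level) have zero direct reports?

6

The people in Bao's organization with no one reporting to them are Rumi, Liam, Tamsin, Bob, Jasper, Jules. That is 6.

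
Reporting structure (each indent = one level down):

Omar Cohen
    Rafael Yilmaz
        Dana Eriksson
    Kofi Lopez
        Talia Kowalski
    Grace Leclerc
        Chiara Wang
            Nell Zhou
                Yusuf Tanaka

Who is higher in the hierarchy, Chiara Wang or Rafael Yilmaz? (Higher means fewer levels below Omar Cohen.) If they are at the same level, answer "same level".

Chiara Wang is 2 levels below Omar Cohen; Rafael Yilmaz is 1. Rafael Yilmaz is higher.

Rafael Yilmaz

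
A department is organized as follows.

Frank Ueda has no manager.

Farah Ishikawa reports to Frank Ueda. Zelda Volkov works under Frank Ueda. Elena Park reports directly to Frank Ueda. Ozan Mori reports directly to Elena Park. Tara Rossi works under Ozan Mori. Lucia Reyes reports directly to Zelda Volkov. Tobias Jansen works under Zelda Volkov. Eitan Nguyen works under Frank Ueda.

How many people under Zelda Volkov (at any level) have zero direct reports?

The people in Zelda Volkov's organization with no one reporting to them are Tobias Jansen, Lucia Reyes. That is 2.

2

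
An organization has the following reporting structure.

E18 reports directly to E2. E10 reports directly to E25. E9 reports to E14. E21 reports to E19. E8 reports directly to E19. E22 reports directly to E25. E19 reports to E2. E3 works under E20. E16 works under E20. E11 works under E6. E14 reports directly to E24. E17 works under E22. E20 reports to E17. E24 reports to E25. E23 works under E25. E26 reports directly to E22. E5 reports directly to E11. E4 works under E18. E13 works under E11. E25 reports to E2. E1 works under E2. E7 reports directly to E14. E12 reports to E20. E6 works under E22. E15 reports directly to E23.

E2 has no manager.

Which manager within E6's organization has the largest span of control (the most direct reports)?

Direct-report counts within E6's organization: E6 has 1; E11 has 2. The largest is 2, held by E11.

E11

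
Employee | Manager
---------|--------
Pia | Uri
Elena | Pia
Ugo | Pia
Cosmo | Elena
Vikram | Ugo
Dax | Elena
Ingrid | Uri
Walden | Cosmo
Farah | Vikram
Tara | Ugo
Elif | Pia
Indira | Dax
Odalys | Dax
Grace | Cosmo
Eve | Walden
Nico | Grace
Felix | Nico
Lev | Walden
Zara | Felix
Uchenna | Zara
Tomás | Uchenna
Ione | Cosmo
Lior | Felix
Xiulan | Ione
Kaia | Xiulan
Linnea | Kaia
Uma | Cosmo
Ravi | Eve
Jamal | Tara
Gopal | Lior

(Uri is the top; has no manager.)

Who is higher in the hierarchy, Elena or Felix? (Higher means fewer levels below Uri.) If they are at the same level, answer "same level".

Elena

Elena is 2 levels below Uri; Felix is 6. Elena is higher.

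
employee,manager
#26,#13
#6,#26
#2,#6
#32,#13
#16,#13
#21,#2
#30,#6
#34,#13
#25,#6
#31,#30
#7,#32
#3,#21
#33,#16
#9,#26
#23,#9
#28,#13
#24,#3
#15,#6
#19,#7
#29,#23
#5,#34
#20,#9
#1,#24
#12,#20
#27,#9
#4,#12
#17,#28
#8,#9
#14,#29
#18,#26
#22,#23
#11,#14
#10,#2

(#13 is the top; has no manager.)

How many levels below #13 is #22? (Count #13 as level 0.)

Chain from #22 up to #13: #22 → #23 → #9 → #26 → #13. That is 4 steps up, so #22 is 4 levels below #13.

4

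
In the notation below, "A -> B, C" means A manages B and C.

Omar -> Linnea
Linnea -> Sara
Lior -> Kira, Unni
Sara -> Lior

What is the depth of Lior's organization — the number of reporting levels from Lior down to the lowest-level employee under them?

The longest chain under Lior runs Lior → Unni, which is 1 level below Lior.

1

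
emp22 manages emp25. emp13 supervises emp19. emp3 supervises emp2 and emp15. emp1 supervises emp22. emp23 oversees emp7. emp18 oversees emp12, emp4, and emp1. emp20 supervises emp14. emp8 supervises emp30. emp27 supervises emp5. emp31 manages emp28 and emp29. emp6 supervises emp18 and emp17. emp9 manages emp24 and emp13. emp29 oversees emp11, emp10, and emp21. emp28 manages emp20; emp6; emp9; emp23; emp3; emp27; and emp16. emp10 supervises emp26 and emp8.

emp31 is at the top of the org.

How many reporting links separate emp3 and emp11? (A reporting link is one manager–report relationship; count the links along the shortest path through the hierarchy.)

emp3 is 2 levels below emp31, and emp11 is 2 levels below emp31 (their lowest common manager). The shortest path runs up from emp3 to emp31 and back down to emp11: 2 + 2 = 4 links.

4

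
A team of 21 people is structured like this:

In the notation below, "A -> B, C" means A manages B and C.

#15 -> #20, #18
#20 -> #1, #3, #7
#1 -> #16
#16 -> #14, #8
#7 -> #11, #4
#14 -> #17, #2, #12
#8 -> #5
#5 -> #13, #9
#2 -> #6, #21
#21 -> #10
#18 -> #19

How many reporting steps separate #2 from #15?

5

Chain from #2 up to #15: #2 → #14 → #16 → #1 → #20 → #15. That is 5 steps up, so #2 is 5 levels below #15.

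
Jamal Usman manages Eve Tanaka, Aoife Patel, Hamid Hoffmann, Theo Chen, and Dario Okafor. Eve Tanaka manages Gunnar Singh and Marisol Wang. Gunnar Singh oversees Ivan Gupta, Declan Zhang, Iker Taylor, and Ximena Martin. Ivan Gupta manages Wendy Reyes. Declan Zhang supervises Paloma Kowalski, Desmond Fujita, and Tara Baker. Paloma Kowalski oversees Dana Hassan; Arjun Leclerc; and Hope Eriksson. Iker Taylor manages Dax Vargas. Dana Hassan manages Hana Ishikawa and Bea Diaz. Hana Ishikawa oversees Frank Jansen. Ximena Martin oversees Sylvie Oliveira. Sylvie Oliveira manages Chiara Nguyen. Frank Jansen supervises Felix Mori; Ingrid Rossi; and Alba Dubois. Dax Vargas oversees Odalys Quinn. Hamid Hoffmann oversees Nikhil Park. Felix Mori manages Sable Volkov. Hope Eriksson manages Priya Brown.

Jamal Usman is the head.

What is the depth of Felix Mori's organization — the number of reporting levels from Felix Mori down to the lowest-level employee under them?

1

The longest chain under Felix Mori runs Felix Mori → Sable Volkov, which is 1 level below Felix Mori.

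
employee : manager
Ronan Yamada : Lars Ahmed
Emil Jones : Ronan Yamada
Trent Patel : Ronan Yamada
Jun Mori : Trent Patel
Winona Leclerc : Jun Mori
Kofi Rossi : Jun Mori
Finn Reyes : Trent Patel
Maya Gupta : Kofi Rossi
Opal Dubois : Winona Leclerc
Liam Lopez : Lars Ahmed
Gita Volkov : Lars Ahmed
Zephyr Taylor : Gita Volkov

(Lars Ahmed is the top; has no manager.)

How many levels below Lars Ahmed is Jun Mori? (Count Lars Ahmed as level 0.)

3

Chain from Jun Mori up to Lars Ahmed: Jun Mori → Trent Patel → Ronan Yamada → Lars Ahmed. That is 3 steps up, so Jun Mori is 3 levels below Lars Ahmed.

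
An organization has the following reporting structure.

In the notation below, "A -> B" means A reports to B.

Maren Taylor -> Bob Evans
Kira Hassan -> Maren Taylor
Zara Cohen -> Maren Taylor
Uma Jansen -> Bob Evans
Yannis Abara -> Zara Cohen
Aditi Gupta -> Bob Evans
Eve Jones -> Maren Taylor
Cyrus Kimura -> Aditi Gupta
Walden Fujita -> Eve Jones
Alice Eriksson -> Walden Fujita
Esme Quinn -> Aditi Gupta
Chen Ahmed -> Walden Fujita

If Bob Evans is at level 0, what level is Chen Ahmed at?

4

Chain from Chen Ahmed up to Bob Evans: Chen Ahmed → Walden Fujita → Eve Jones → Maren Taylor → Bob Evans. That is 4 steps up, so Chen Ahmed is 4 levels below Bob Evans.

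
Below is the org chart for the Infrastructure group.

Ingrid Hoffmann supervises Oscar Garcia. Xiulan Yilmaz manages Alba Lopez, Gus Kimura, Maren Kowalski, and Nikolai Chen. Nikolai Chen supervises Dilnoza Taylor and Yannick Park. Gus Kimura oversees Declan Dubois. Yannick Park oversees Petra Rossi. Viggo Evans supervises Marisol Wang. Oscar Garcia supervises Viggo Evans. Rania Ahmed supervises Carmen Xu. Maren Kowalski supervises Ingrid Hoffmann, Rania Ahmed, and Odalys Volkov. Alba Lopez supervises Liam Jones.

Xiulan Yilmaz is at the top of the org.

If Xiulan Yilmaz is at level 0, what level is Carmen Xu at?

Chain from Carmen Xu up to Xiulan Yilmaz: Carmen Xu → Rania Ahmed → Maren Kowalski → Xiulan Yilmaz. That is 3 steps up, so Carmen Xu is 3 levels below Xiulan Yilmaz.

3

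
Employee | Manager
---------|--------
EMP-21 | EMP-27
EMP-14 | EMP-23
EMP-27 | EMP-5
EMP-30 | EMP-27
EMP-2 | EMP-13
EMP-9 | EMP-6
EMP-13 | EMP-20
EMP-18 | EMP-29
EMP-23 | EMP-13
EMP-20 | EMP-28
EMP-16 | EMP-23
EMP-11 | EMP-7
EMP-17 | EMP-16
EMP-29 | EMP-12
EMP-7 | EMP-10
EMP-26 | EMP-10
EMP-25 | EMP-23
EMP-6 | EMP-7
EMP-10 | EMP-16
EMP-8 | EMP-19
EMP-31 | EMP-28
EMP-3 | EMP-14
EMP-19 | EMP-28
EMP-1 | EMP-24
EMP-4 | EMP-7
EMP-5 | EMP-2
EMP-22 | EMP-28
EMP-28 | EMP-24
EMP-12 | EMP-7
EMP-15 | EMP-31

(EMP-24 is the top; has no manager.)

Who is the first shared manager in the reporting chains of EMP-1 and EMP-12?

EMP-24

EMP-1's chain of managers is EMP-24. EMP-12's chain of managers is EMP-7, EMP-10, EMP-16, EMP-23, EMP-13, EMP-20, EMP-28, EMP-24. The first manager that appears in both chains is EMP-24.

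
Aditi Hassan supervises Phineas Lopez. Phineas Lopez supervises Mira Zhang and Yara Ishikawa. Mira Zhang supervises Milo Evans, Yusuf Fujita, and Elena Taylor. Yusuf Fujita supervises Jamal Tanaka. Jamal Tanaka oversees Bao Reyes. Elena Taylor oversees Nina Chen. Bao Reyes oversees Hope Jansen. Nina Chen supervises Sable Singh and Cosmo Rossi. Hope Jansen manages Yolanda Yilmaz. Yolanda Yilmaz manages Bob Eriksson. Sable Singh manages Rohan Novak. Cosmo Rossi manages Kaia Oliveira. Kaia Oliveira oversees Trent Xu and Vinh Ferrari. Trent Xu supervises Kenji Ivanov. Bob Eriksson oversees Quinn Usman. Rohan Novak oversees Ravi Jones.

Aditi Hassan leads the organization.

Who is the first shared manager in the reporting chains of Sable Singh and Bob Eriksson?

Sable Singh's chain of managers is Nina Chen, Elena Taylor, Mira Zhang, Phineas Lopez, Aditi Hassan. Bob Eriksson's chain of managers is Yolanda Yilmaz, Hope Jansen, Bao Reyes, Jamal Tanaka, Yusuf Fujita, Mira Zhang, Phineas Lopez, Aditi Hassan. The first manager that appears in both chains is Mira Zhang.

Mira Zhang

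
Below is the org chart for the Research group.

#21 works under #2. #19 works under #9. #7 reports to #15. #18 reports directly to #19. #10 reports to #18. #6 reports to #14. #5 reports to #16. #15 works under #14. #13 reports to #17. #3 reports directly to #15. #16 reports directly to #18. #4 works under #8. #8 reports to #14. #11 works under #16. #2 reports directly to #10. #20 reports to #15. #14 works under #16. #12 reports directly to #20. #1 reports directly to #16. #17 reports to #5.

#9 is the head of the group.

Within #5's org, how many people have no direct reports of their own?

The only person in #5's organization with no one reporting to them is #13. That is 1.

1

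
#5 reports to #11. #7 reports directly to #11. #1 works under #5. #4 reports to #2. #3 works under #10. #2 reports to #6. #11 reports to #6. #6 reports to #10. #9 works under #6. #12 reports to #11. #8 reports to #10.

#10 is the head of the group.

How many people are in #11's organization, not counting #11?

#11 directly manages #5, #7, #12. Under #5: #1 (1). #7 has no reports. #12 has no reports. So #11's organization is 3 direct reports plus everyone under them: 2 + 1 + 1 = 4.

4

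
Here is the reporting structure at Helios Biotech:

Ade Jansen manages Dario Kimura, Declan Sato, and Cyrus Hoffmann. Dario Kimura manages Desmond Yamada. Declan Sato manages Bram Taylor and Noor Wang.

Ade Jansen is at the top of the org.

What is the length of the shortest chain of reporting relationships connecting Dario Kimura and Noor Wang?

3

Dario Kimura is 1 level below Ade Jansen, and Noor Wang is 2 levels below Ade Jansen (their lowest common manager). The shortest path runs up from Dario Kimura to Ade Jansen and back down to Noor Wang: 1 + 2 = 3 links.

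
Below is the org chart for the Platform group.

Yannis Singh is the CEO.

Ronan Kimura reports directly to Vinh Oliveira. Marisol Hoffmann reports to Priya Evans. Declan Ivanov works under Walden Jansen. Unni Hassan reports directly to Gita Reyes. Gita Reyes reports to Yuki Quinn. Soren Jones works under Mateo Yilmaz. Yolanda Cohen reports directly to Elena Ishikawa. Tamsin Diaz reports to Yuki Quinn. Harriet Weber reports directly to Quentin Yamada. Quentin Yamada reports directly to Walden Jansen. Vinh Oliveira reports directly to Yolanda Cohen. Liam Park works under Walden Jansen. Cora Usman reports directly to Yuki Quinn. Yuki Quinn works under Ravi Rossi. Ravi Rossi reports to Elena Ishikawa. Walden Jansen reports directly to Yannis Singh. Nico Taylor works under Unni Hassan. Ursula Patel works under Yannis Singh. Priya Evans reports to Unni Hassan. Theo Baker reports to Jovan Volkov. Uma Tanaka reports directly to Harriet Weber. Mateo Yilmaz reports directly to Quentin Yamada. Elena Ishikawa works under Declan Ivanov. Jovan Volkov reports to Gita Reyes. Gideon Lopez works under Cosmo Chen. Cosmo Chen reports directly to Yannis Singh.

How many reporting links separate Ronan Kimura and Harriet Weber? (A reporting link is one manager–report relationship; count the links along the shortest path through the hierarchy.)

Ronan Kimura is 5 levels below Walden Jansen, and Harriet Weber is 2 levels below Walden Jansen (their lowest common manager). The shortest path runs up from Ronan Kimura to Walden Jansen and back down to Harriet Weber: 5 + 2 = 7 links.

7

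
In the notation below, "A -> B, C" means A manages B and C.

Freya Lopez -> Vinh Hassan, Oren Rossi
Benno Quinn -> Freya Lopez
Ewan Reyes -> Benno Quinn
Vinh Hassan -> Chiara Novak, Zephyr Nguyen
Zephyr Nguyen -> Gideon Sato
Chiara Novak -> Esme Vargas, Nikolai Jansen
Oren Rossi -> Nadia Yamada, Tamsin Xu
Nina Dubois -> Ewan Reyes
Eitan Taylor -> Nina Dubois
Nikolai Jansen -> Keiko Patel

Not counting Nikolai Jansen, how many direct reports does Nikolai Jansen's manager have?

Nikolai Jansen reports to Chiara Novak. Chiara Novak's other direct reports are Esme Vargas — 1 peer.

1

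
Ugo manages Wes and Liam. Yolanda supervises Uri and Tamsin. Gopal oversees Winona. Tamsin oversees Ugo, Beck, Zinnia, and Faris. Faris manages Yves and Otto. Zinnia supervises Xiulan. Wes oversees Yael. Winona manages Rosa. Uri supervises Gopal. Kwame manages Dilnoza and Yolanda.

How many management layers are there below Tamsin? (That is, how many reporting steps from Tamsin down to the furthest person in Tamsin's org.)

The longest chain under Tamsin runs Tamsin → Ugo → Wes → Yael, which is 3 levels below Tamsin.

3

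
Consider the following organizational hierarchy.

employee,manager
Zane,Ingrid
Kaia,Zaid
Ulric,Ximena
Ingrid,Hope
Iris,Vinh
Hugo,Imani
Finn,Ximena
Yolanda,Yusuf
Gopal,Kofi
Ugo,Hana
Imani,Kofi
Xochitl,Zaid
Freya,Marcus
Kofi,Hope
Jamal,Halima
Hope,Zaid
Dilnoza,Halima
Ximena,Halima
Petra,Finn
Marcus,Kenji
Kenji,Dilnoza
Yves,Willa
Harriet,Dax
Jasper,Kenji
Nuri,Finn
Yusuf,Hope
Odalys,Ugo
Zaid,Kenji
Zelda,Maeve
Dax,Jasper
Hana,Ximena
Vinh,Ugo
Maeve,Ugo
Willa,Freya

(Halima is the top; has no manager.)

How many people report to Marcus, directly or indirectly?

Marcus directly manages Freya. Under Freya: Willa, Yves (2). That's 3 in total.

3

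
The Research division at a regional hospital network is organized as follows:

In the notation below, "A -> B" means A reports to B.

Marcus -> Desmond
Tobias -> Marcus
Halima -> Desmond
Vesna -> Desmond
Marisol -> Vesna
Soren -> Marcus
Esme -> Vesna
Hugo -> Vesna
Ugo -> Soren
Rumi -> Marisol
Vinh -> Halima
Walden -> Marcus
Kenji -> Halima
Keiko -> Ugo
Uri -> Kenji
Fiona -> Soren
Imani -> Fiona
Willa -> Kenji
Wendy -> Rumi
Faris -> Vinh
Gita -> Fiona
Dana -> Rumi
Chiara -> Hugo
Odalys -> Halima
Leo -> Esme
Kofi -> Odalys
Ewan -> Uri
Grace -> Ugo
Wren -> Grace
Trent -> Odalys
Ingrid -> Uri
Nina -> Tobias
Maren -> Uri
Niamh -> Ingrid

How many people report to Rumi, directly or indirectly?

Rumi directly manages Wendy, Dana. Wendy has no reports. Dana has no reports. So Rumi's organization is 2 direct reports plus everyone under them: 1 + 1 = 2.

2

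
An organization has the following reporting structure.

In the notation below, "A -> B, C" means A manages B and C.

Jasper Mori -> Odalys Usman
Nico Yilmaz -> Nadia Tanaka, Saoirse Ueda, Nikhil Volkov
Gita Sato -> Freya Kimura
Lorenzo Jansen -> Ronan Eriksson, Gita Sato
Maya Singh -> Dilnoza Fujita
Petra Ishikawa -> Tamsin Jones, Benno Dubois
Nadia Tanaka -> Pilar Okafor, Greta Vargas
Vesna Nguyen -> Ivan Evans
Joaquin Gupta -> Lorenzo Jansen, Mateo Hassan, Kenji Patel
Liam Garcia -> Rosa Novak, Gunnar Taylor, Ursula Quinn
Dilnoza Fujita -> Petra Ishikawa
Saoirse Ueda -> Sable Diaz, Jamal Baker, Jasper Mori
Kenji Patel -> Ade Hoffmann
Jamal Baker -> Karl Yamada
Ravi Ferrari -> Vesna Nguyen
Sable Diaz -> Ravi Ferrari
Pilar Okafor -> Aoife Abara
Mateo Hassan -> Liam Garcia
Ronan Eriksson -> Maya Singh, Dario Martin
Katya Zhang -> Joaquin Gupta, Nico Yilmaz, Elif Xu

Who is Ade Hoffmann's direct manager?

Kenji Patel

Ade Hoffmann reports directly to Kenji Patel.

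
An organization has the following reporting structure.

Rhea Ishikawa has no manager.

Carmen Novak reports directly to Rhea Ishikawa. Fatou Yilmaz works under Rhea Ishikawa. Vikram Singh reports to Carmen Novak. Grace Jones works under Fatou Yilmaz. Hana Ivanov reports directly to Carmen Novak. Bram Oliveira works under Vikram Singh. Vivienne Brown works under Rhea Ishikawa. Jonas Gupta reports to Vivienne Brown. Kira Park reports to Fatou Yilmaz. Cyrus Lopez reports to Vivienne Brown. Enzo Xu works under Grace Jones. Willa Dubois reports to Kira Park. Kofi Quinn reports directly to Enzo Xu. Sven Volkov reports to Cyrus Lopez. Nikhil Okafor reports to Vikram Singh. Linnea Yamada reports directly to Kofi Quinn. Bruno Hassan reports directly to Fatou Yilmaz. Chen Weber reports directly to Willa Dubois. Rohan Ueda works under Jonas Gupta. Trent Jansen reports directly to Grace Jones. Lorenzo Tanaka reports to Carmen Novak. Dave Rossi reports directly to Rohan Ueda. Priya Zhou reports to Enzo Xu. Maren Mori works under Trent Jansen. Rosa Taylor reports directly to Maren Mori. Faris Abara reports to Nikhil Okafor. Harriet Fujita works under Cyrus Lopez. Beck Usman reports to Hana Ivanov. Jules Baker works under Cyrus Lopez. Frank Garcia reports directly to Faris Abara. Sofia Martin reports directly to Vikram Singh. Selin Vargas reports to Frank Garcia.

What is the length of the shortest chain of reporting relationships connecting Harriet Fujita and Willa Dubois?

Harriet Fujita is 3 levels below Rhea Ishikawa, and Willa Dubois is 3 levels below Rhea Ishikawa (their lowest common manager). The shortest path runs up from Harriet Fujita to Rhea Ishikawa and back down to Willa Dubois: 3 + 3 = 6 links.

6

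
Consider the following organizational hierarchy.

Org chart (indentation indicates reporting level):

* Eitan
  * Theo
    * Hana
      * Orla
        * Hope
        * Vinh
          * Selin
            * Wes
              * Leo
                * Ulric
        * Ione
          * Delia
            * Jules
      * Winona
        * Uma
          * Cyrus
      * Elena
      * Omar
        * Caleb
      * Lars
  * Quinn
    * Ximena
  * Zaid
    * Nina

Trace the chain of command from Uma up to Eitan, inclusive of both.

Uma -> Winona -> Hana -> Theo -> Eitan

Uma reports to Winona. Winona reports to Hana. Hana reports to Theo. Theo reports to Eitan. Eitan is at the top.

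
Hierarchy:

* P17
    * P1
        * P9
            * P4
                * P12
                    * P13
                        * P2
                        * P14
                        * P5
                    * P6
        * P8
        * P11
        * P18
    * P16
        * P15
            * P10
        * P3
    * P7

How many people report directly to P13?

3

P13 directly manages P2, P14, P5. That is 3 direct reports.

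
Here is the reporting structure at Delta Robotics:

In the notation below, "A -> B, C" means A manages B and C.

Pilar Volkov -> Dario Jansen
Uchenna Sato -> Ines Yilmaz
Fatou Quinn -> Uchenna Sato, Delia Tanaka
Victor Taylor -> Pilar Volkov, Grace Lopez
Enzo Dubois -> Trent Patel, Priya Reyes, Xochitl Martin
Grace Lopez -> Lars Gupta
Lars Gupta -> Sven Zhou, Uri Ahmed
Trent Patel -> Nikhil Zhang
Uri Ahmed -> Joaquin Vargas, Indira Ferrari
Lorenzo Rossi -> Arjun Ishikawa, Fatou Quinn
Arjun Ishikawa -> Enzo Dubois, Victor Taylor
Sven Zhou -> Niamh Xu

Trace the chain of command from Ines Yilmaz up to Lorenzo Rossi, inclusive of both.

Ines Yilmaz -> Uchenna Sato -> Fatou Quinn -> Lorenzo Rossi

Ines Yilmaz reports to Uchenna Sato. Uchenna Sato reports to Fatou Quinn. Fatou Quinn reports to Lorenzo Rossi. Lorenzo Rossi is at the top.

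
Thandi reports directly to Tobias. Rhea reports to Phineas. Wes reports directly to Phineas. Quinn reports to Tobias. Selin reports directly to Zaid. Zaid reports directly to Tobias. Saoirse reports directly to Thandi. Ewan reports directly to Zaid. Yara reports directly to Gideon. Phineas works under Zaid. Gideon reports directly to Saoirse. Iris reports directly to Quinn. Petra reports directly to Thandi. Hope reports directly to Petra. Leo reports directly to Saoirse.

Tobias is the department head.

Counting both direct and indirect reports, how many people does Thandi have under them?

6

Thandi directly manages Petra, Saoirse. Under Petra: Hope (1). Under Saoirse: Leo, Gideon, Yara (3). So Thandi's organization is 2 direct reports plus everyone under them: 2 + 4 = 6.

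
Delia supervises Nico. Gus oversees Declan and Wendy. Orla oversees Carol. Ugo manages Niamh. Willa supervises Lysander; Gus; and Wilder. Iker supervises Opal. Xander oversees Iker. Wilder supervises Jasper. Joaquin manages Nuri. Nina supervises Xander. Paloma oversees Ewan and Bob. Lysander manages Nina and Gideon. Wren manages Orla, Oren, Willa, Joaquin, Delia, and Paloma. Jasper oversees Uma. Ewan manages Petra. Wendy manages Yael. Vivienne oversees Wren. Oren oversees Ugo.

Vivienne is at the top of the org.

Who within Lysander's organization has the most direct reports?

Direct-report counts within Lysander's organization: Lysander has 2; Nina has 1; Xander has 1; Iker has 1. The largest is 2, held by Lysander.

Lysander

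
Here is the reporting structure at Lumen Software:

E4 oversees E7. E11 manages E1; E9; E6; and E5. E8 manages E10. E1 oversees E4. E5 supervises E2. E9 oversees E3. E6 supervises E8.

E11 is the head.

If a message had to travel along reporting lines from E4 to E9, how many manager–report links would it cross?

E4 is 2 levels below E11, and E9 is 1 level below E11 (their lowest common manager). The shortest path runs up from E4 to E11 and back down to E9: 2 + 1 = 3 links.

3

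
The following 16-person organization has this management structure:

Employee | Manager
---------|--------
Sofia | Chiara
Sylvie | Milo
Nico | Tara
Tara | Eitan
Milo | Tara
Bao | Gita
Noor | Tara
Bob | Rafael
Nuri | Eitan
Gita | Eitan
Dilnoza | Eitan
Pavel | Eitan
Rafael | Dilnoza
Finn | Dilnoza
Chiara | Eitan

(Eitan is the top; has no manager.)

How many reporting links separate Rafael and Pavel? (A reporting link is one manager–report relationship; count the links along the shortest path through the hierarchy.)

3

Rafael is 2 levels below Eitan, and Pavel is 1 level below Eitan (their lowest common manager). The shortest path runs up from Rafael to Eitan and back down to Pavel: 2 + 1 = 3 links.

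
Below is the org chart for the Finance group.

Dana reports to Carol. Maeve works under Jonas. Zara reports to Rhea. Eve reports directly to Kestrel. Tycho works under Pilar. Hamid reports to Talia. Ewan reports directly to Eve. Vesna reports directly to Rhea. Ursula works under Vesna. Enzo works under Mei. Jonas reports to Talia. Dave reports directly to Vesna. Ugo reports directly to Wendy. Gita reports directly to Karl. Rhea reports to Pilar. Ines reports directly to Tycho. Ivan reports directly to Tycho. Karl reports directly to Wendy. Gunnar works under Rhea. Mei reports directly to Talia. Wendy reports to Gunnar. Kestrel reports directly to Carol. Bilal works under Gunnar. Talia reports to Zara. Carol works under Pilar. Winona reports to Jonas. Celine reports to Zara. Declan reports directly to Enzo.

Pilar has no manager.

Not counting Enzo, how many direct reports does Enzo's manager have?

Enzo reports to Mei, and Mei has no other direct reports. Enzo has 0 peers.

0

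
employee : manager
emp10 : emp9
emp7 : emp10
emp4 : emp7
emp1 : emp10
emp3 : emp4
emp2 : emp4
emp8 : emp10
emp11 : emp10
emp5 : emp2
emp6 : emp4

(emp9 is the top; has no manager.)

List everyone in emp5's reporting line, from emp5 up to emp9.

emp5 -> emp2 -> emp4 -> emp7 -> emp10 -> emp9

emp5 reports to emp2. emp2 reports to emp4. emp4 reports to emp7. emp7 reports to emp10. emp10 reports to emp9. emp9 is at the top.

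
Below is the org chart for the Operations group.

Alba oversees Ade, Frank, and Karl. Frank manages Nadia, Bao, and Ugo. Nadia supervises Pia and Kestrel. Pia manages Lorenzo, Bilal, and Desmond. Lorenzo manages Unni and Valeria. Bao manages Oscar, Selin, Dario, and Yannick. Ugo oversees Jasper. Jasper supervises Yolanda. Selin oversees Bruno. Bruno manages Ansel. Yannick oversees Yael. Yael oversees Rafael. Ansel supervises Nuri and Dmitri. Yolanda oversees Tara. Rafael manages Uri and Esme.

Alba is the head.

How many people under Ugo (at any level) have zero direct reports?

The only person in Ugo's organization with no one reporting to them is Tara. That is 1.

1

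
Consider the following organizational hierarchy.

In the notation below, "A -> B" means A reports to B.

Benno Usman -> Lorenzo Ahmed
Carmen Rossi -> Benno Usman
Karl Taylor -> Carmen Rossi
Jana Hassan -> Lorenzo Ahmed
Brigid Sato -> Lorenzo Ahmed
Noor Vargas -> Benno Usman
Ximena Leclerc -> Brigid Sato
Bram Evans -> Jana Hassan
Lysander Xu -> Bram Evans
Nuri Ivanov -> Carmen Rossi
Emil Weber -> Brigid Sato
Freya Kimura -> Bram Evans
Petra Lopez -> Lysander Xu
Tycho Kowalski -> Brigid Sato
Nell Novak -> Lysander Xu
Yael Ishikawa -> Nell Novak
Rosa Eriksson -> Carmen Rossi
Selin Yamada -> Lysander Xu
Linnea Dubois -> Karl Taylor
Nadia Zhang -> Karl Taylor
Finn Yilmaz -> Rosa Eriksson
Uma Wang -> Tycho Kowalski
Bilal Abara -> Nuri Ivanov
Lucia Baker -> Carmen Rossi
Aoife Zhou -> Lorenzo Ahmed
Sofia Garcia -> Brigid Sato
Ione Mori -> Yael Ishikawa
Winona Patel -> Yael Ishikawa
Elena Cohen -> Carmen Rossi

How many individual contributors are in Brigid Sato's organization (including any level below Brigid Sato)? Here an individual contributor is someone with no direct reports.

The people in Brigid Sato's organization with no one reporting to them are Sofia Garcia, Uma Wang, Emil Weber, Ximena Leclerc. That is 4.

4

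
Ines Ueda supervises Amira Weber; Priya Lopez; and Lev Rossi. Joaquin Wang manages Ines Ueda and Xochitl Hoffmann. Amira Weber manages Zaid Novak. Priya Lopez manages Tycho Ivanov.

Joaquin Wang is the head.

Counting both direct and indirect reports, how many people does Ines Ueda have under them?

5

Ines Ueda directly manages Amira Weber, Priya Lopez, Lev Rossi. Under Amira Weber: Zaid Novak (1). Under Priya Lopez: Tycho Ivanov (1). Lev Rossi has no reports. So Ines Ueda's organization is 3 direct reports plus everyone under them: 2 + 2 + 1 = 5.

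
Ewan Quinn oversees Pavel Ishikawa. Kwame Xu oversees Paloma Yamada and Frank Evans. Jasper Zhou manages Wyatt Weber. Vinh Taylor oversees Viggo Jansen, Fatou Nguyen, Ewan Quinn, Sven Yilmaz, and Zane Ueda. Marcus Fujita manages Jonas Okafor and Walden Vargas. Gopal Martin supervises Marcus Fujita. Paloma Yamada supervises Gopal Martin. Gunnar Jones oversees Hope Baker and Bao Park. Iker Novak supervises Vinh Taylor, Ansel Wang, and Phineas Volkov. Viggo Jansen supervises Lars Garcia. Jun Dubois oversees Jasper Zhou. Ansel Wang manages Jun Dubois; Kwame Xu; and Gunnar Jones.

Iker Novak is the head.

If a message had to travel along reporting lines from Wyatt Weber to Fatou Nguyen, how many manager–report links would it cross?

6

Wyatt Weber is 4 levels below Iker Novak, and Fatou Nguyen is 2 levels below Iker Novak (their lowest common manager). The shortest path runs up from Wyatt Weber to Iker Novak and back down to Fatou Nguyen: 4 + 2 = 6 links.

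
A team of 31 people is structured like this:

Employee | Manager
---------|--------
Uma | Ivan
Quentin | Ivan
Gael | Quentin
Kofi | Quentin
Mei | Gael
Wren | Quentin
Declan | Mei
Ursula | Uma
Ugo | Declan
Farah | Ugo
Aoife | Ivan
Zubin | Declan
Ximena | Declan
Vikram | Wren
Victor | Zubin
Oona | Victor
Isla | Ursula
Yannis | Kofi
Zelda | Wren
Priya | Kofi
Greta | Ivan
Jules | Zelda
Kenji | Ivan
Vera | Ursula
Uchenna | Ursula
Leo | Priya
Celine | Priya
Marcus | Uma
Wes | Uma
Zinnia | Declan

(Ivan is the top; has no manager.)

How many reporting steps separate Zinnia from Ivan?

5

Chain from Zinnia up to Ivan: Zinnia → Declan → Mei → Gael → Quentin → Ivan. That is 5 steps up, so Zinnia is 5 levels below Ivan.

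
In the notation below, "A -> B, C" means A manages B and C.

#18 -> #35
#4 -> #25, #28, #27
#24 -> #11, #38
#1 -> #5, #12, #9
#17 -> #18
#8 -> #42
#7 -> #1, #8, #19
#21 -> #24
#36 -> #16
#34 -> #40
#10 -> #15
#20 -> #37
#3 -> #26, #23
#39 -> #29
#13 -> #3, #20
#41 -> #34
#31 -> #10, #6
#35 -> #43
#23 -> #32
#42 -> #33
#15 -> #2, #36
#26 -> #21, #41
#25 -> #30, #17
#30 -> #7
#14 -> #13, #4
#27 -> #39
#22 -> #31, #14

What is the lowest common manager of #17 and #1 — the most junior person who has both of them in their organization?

#25

#17's chain of managers is #25, #4, #14, #22. #1's chain of managers is #7, #30, #25, #4, #14, #22. The first manager that appears in both chains is #25.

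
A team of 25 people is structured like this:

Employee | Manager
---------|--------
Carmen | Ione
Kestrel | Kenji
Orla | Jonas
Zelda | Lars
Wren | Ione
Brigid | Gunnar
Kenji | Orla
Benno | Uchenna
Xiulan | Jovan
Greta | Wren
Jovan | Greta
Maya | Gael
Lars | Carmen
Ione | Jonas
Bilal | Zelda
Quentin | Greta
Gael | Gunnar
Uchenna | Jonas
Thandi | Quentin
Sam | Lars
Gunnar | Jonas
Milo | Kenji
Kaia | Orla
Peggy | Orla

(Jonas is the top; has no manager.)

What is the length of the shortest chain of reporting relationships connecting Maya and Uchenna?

4

Maya is 3 levels below Jonas, and Uchenna is 1 level below Jonas (their lowest common manager). The shortest path runs up from Maya to Jonas and back down to Uchenna: 3 + 1 = 4 links.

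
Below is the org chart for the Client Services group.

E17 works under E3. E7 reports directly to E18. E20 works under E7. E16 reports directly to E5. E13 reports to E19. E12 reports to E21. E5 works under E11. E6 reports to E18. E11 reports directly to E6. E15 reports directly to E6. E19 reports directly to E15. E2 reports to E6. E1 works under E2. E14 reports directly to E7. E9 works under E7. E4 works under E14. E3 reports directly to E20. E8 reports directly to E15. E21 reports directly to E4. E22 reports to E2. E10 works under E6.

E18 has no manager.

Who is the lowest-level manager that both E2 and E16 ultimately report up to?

E6

E2's chain of managers is E6, E18. E16's chain of managers is E5, E11, E6, E18. The first manager that appears in both chains is E6.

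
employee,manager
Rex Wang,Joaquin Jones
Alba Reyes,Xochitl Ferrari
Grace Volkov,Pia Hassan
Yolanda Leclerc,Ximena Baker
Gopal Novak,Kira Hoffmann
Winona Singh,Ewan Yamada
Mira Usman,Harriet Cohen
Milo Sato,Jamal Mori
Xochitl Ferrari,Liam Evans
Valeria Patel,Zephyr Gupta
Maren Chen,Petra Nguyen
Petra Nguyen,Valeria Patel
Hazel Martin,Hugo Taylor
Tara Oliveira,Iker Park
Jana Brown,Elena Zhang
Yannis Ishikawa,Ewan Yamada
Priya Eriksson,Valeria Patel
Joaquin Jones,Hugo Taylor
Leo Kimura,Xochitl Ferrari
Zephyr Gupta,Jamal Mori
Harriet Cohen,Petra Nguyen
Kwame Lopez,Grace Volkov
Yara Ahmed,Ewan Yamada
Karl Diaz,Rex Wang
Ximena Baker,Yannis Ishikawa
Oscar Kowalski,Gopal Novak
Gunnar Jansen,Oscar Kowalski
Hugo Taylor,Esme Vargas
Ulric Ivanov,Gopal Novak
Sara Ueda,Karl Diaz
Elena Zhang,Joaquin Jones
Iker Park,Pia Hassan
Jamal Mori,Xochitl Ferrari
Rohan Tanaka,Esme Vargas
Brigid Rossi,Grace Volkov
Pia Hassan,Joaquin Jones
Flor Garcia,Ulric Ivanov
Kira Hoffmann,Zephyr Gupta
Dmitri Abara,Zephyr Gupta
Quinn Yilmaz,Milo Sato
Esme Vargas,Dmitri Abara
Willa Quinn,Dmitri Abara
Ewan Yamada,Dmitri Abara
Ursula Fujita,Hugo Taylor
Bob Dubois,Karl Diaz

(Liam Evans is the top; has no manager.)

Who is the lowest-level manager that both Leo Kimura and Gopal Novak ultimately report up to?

Leo Kimura's chain of managers is Xochitl Ferrari, Liam Evans. Gopal Novak's chain of managers is Kira Hoffmann, Zephyr Gupta, Jamal Mori, Xochitl Ferrari, Liam Evans. The first manager that appears in both chains is Xochitl Ferrari.

Xochitl Ferrari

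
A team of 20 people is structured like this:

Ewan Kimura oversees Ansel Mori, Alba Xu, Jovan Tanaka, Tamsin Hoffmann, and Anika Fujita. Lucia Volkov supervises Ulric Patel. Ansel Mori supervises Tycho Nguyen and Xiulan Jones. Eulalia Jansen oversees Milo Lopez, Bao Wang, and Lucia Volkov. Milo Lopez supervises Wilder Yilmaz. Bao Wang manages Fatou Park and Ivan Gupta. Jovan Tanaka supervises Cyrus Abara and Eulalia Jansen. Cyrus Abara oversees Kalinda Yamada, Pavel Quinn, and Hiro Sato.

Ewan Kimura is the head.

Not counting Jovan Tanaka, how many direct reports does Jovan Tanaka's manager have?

Jovan Tanaka reports to Ewan Kimura. Ewan Kimura's other direct reports are Ansel Mori, Alba Xu, Tamsin Hoffmann, Anika Fujita — 4 peers.

4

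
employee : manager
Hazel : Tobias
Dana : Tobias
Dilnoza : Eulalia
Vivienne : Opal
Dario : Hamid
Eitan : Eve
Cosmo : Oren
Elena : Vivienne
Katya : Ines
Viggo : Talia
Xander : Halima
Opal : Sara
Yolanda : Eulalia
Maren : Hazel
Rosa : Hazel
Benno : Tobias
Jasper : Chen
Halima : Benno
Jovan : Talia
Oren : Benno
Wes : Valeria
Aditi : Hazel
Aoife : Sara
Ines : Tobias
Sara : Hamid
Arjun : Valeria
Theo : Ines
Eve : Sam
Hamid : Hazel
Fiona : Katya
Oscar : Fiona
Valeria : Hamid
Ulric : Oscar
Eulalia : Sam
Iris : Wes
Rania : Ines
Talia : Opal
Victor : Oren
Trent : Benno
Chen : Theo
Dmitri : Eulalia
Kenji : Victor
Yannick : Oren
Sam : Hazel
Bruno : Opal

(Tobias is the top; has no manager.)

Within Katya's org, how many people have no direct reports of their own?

The only person in Katya's organization with no one reporting to them is Ulric. That is 1.

1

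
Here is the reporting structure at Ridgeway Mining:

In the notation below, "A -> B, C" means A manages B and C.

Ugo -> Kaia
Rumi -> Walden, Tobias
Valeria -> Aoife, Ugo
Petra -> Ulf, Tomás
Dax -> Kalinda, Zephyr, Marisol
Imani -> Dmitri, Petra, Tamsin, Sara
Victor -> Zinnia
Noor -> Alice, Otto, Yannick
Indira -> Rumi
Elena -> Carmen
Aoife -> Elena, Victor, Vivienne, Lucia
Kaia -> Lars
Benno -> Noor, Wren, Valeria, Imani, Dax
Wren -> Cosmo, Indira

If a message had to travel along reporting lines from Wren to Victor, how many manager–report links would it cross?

Wren is 1 level below Benno, and Victor is 3 levels below Benno (their lowest common manager). The shortest path runs up from Wren to Benno and back down to Victor: 1 + 3 = 4 links.

4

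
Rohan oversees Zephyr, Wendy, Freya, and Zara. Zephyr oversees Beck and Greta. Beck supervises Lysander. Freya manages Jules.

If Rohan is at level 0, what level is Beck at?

Chain from Beck up to Rohan: Beck → Zephyr → Rohan. That is 2 steps up, so Beck is 2 levels below Rohan.

2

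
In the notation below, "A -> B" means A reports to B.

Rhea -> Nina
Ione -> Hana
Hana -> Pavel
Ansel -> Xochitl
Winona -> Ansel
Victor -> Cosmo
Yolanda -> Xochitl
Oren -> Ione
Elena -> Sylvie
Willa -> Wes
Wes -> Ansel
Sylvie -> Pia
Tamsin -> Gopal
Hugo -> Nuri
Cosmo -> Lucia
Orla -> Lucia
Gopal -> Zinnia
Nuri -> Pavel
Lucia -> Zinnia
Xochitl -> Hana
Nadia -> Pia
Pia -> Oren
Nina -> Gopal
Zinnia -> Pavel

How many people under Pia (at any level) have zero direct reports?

2

The people in Pia's organization with no one reporting to them are Elena, Nadia. That is 2.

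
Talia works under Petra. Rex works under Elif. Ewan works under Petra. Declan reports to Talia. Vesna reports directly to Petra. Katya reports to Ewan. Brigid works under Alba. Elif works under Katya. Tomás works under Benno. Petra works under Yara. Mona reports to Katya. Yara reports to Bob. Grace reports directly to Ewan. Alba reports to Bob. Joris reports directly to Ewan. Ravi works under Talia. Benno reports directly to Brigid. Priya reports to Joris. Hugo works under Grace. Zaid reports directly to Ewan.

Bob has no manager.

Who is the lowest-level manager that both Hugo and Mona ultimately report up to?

Hugo's chain of managers is Grace, Ewan, Petra, Yara, Bob. Mona's chain of managers is Katya, Ewan, Petra, Yara, Bob. The first manager that appears in both chains is Ewan.

Ewan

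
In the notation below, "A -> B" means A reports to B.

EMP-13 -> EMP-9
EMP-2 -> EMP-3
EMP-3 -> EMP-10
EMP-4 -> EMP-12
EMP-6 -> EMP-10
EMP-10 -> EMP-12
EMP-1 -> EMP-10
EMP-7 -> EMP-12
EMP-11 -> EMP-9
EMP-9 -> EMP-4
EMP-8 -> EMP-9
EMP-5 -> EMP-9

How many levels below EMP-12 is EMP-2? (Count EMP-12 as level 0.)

3

Chain from EMP-2 up to EMP-12: EMP-2 → EMP-3 → EMP-10 → EMP-12. That is 3 steps up, so EMP-2 is 3 levels below EMP-12.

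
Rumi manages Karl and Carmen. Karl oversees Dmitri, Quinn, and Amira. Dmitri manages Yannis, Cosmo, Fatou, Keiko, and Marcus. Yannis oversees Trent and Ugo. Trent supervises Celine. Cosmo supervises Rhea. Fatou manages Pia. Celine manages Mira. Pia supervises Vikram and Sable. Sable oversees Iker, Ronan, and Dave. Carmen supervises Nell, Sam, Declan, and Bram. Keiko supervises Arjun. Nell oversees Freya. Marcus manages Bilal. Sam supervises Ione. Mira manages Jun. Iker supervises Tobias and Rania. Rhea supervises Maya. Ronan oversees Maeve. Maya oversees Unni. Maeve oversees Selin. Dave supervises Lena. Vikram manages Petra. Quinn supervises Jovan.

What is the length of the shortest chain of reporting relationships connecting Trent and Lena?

Trent is 2 levels below Dmitri, and Lena is 5 levels below Dmitri (their lowest common manager). The shortest path runs up from Trent to Dmitri and back down to Lena: 2 + 5 = 7 links.

7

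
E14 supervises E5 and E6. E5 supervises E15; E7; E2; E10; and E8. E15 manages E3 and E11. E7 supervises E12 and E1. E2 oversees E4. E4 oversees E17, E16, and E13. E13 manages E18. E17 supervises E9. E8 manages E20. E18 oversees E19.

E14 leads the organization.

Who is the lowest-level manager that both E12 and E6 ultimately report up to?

E12's chain of managers is E7, E5, E14. E6's chain of managers is E14. The first manager that appears in both chains is E14.

E14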